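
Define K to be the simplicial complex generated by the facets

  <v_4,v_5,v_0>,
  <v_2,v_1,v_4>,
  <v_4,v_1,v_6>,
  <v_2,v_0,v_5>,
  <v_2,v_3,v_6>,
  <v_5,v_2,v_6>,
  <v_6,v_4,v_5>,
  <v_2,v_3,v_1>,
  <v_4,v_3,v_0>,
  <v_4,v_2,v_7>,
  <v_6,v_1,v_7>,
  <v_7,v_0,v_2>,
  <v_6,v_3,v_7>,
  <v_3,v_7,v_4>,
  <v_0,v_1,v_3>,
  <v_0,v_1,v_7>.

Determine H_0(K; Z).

We work with the vertex ordering v_0 < v_1 < v_2 < v_3 < v_4 < v_5 < v_6 < v_7. The simplices of K, each written with vertices in increasing order, are:

  0-simplices (8): [v_0], [v_1], [v_2], [v_3], [v_4], [v_5], [v_6], [v_7]
  1-simplices (24): (24 of them)
  2-simplices (16): (16 of them)

Hence C_0 ≅ Z^8, C_1 ≅ Z^24, C_2 ≅ Z^16.

Boundary ∂_1: C_1 → C_0 is given by ∂[p,q] = [q] − [p]. For instance
  ∂[v_4,v_7] = [v_7] − [v_4].
The 8×24 boundary matrix has rank 7 and Smith normal form diag(1,1,1,1,1,1,1).

Boundary ∂_2: C_2 → C_1 maps a triangle to the signed sum of its edges. For instance
  ∂[v_2,v_5,v_6] = [v_5,v_6] − [v_2,v_6] + [v_2,v_5],
  ∂[v_4,v_5,v_6] = [v_5,v_6] − [v_4,v_6] + [v_4,v_5].
The 24×16 boundary matrix has rank 15 and Smith normal form diag(1,1,1,1,1,1,1,1,1,1,1,1,1,1,1).

Now H_k = ker ∂_k / im ∂_{k+1}, so:

  H_0: rank C_0 − rank ∂_1 = 8 − 7 = 1, and the invariant factors of ∂_1 are all 1, so H_0 ≅ Z.

(K is a triangulation of the torus T^2.)

H_0 ≅ Z.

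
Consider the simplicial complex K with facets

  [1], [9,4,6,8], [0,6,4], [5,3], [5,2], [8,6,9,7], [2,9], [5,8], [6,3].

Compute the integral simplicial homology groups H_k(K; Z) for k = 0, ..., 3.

H_0 = Z^2,  H_1 = Z^2,  H_2 = 0,  H_3 = 0.

Order the vertices as 0 < 1 < 2 < 3 < 4 < 5 < 6 < 7 < 8 < 9. Listing each simplex with vertices in this order, K has dimension 3 with simplices:

  0-simplices (10): [0], [1], [2], [3], [4], [5], [6], [7], [8], [9]
  1-simplices (16): [0,4], [0,6], [2,5], [2,9], [3,5], [3,6], [4,6], [4,8], [4,9], [5,8], [6,7], [6,8], [6,9], [7,8], [7,9], [8,9]
  2-simplices (8): [0,4,6], [4,6,8], [4,6,9], [4,8,9], [6,7,8], [6,7,9], [6,8,9], [7,8,9]
  3-simplices (2): [4,6,8,9], [6,7,8,9]

so the chain groups are C_0 ≅ Z^10, C_1 ≅ Z^16, C_2 ≅ Z^8, C_3 ≅ Z^2.

∂_1: C_1 → C_0 sends each edge [p,q] (with p < q) to q − p. For instance
  ∂[0,4] = [4] − [0].
This gives a 10×16 integer matrix of rank 8; reducing to Smith normal form yields diagonal entries (1,1,1,1,1,1,1,1).

Boundary ∂_2: C_2 → C_1 acts by ∂[p,q,r] = [q,r] − [p,r] + [p,q]. For instance
  ∂[6,7,9] = [7,9] − [6,9] + [6,7],
  ∂[4,6,9] = [6,9] − [4,9] + [4,6].
The resulting 16×8 matrix has rank 6, and its Smith normal form has invariant factors (1,1,1,1,1,1).

∂_3: C_3 → C_2 sends each 3-simplex σ to the alternating sum Σ_i (−1)^i (σ with its i-th vertex removed). For instance
  ∂[4,6,8,9] = [6,8,9] − [4,8,9] + [4,6,9] − [4,6,8],
  ∂[6,7,8,9] = [7,8,9] − [6,8,9] + [6,7,9] − [6,7,8].
The 8×2 boundary matrix has rank 2 and Smith normal form diag(1,1).

Now H_k = ker ∂_k / im ∂_{k+1}, so:

  H_0: rank C_0 − rank ∂_1 = 10 − 8 = 2, and the invariant factors of ∂_1 are all 1, so H_0 = Z^2.
  H_1: rank ker ∂_1 − rank ∂_2 = (16 − 8) − 6 = 2, and the invariant factors of ∂_2 are all 1, so H_1 = Z^2.
  H_2: rank ker ∂_2 − rank ∂_3 = (8 − 6) − 2 = 0, and the invariant factors of ∂_3 are all 1, so H_2 = 0.
  H_3: rank ker ∂_3 − rank ∂_4 = (2 − 2) − 0 = 0, and there is no ∂_4, so H_3 = 0.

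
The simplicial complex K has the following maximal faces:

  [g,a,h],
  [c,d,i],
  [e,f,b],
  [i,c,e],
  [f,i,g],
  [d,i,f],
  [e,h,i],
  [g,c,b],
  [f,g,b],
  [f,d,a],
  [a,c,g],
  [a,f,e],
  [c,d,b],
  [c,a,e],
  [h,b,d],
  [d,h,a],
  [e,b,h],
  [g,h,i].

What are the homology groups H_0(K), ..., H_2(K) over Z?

H_0 = Z,  H_1 = Z^2,  H_2 = Z.

Take the total order a < b < c < d < e < f < g < h < i on the vertex set. Then K (dimension 2) consists of the simplices:

  0-simplices (9): a, b, c, d, e, f, g, h, i
  1-simplices (27): ac, ad, ae, af, ag, ah, bc, bd, be, bf, bg, bh, cd, ce, cg, ci, df, dh, di, ef, eh, ei, fg, fi, gh, gi, hi
  2-simplices (18): ace, acg, adf, adh, aef, agh, bcd, bcg, bdh, bef, beh, bfg, cdi, cei, dfi, ehi, fgi, ghi

giving chain groups C_0 ≅ Z^9, C_1 ≅ Z^27, C_2 ≅ Z^18.

The boundary map ∂_1: C_1 → C_0 maps an edge to its endpoints' difference, ∂[p,q] = q − p. For instance
  ∂df = f − d.
As a 9×27 matrix over Z this has rank 8, with invariant factors (1,1,1,1,1,1,1,1).

Boundary ∂_2: C_2 → C_1 maps a triangle to the signed sum of its edges. For instance
  ∂bcd = cd − bd + bc,
  ∂dfi = fi − di + df.
As a 27×18 matrix over Z this has rank 17, with invariant factors (1,1,1,1,1,1,1,1,1,1,1,1,1,1,1,1,1).

Now H_k = ker ∂_k / im ∂_{k+1}, so:

  H_0: rank C_0 − rank ∂_1 = 9 − 8 = 1, and the invariant factors of ∂_1 are all 1, so H_0 = Z.
  H_1: rank ker ∂_1 − rank ∂_2 = (27 − 8) − 17 = 2, and the invariant factors of ∂_2 are all 1, so H_1 = Z^2.
  H_2: rank ker ∂_2 − rank ∂_3 = (18 − 17) − 0 = 1, and there is no ∂_3, so H_2 = Z.

As a check, the Euler characteristic is 9 − 27 + 18 = 0, which agrees with 1 − 2 + 1 = 0.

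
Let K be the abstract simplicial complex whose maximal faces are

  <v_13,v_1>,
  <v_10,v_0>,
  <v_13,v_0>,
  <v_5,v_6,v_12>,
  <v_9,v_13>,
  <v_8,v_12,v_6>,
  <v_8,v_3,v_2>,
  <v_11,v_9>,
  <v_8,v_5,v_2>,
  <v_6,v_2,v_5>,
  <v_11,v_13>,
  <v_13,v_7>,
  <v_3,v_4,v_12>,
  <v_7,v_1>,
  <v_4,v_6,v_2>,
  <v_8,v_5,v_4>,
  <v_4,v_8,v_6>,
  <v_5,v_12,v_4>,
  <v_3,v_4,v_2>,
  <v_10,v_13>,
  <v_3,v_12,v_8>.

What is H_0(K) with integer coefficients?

H_0 = Z^2.

We work with the vertex ordering v_0 < v_1 < v_2 < v_3 < v_4 < v_5 < v_6 < v_7 < v_8 < v_9 < v_10 < v_11 < v_12 < v_13. The simplices of K, each written with vertices in increasing order, are:

  0-simplices (14): [v_0], [v_1], [v_2], [v_3], [v_4], [v_5], [v_6], [v_7], [v_8], [v_9], [v_10], [v_11], [v_12], [v_13]
  1-simplices (27): (27 of them)
  2-simplices (12): (12 of them)

so the chain groups are C_0 ≅ Z^14, C_1 ≅ Z^27, C_2 ≅ Z^12.

∂_1: C_1 → C_0 is given by ∂[p,q] = [q] − [p]. For instance
  ∂[v_3,v_12] = [v_12] − [v_3].
The resulting 14×27 matrix has rank 12, and its Smith normal form has invariant factors (1,1,1,1,1,1,1,1,1,1,1,1).

∂_2: C_2 → C_1 acts by ∂[p,q,r] = [q,r] − [p,r] + [p,q]. For instance
  ∂[v_2,v_5,v_6] = [v_5,v_6] − [v_2,v_6] + [v_2,v_5],
  ∂[v_4,v_5,v_12] = [v_5,v_12] − [v_4,v_12] + [v_4,v_5].
The 27×12 boundary matrix has rank 12 and Smith normal form diag(1,1,1,1,1,1,1,1,1,1,1,2).

Now H_k = ker ∂_k / im ∂_{k+1}, so:

  H_0: rank C_0 − rank ∂_1 = 14 − 12 = 2, and the invariant factors of ∂_1 are all 1, so H_0 = Z^2.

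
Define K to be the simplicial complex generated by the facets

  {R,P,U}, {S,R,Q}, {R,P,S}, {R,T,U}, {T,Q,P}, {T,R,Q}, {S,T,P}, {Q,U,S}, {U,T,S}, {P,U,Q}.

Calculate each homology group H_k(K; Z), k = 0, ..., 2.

Order the vertices as P < Q < R < S < T < U. Listing each simplex with vertices in this order, K has dimension 2 with simplices:

  0-simplices (6): P, Q, R, S, T, U
  1-simplices (15): PQ, PR, PS, PT, PU, QR, QS, QT, QU, RS, RT, RU, ST, SU, TU
  2-simplices (10): PQT, PQU, PRS, PRU, PST, QRS, QRT, QSU, RTU, STU

giving chain groups C_0 ≅ Z^6, C_1 ≅ Z^15, C_2 ≅ Z^10.

∂_1: C_1 → C_0 sends each edge [p,q] (with p < q) to q − p.
This gives a 6×15 integer matrix of rank 5; reducing to Smith normal form yields diagonal entries (1,1,1,1,1).

The boundary map ∂_2: C_2 → C_1 maps a triangle to the signed sum of its edges. For instance
  ∂PRU = RU − PU + PR,
  ∂PQT = QT − PT + PQ.
The 15×10 boundary matrix has rank 10 and Smith normal form diag(1,1,1,1,1,1,1,1,1,2).

Now H_k = ker ∂_k / im ∂_{k+1}, so:

  H_0: rank C_0 − rank ∂_1 = 6 − 5 = 1, and the invariant factors of ∂_1 are all 1, so H_0 ≅ Z.
  H_1: rank ker ∂_1 − rank ∂_2 = (15 − 5) − 10 = 0, and ∂_2 has invariant factor 2 > 1, so H_1 ≅ Z/2.
  H_2: rank ker ∂_2 − rank ∂_3 = (10 − 10) − 0 = 0, and there is no ∂_3, so H_2 ≅ 0.

(K is a triangulation of the real projective plane RP^2.)

H_0 = Z,  H_1 = Z/2,  H_2 = 0.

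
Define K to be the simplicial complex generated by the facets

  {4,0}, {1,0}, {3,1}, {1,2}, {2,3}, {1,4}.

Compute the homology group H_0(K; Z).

Fix the vertex order 0 < 1 < 2 < 3 < 4 and write every simplex with vertices in increasing order. Then dim K = 1 and the simplices of K are:

  0-simplices (5): [0], [1], [2], [3], [4]
  1-simplices (6): [0,1], [0,4], [1,2], [1,3], [1,4], [2,3]

Hence C_0 ≅ Z^5, C_1 ≅ Z^6.

∂_1: C_1 → C_0 maps an edge to its endpoints' difference, ∂[p,q] = q − p.
As a 5×6 matrix over Z this has rank 4, with invariant factors (1,1,1,1).

Reading off H_k = ker ∂_k / im ∂_{k+1}:

  H_0: rank C_0 − rank ∂_1 = 5 − 4 = 1, and the invariant factors of ∂_1 are all 1, so H_0 = Z.

(K is a triangulation of a wedge of 2 circles.)

H_0 = Z.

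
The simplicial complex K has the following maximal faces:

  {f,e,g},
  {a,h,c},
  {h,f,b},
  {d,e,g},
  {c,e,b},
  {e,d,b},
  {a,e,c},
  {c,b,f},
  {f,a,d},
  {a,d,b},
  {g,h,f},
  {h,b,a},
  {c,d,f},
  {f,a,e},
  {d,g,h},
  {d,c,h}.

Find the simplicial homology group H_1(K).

H_1 = Z^2.

Order the vertices as a < b < c < d < e < f < g < h. Listing each simplex with vertices in this order, K has dimension 2 with simplices:

  0-simplices (8): a, b, c, d, e, f, g, h
  1-simplices (24): ab, ac, ad, ae, af, ah, bc, bd, be, bf, bh, cd, ce, cf, ch, de, df, dg, dh, ef, eg, fg, fh, gh
  2-simplices (16): abd, abh, ace, ach, adf, aef, bce, bcf, bde, bfh, cdf, cdh, deg, dgh, efg, fgh

giving chain groups C_0 ≅ Z^8, C_1 ≅ Z^24, C_2 ≅ Z^16.

∂_1: C_1 → C_0 sends each edge [p,q] (with p < q) to q − p. For instance
  ∂de = e − d.
This gives a 8×24 integer matrix of rank 7; reducing to Smith normal form yields diagonal entries (1,1,1,1,1,1,1).

The boundary map ∂_2: C_2 → C_1 maps a triangle to the signed sum of its edges. For instance
  ∂adf = df − af + ad,
  ∂abh = bh − ah + ab.
The 24×16 boundary matrix has rank 15 and Smith normal form diag(1,1,1,1,1,1,1,1,1,1,1,1,1,1,1).

Reading off H_k = ker ∂_k / im ∂_{k+1}:

  H_1: rank ker ∂_1 − rank ∂_2 = (24 − 7) − 15 = 2, and the invariant factors of ∂_2 are all 1, so H_1 = Z^2.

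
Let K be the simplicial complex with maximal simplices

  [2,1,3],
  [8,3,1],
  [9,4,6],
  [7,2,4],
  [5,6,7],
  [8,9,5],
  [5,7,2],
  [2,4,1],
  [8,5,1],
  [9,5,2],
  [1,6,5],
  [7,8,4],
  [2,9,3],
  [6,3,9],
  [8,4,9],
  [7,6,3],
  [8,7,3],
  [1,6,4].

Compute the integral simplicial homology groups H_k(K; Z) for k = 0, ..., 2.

H_0 ≅ Z,  H_1 ≅ Z^2,  H_2 ≅ Z.

Order the vertices as 1 < 2 < 3 < 4 < 5 < 6 < 7 < 8 < 9. Listing each simplex with vertices in this order, K has dimension 2 with simplices:

  0-simplices (9): [1], [2], [3], [4], [5], [6], [7], [8], [9]
  1-simplices (27): (27 of them)
  2-simplices (18): [1,2,3], [1,2,4], [1,3,8], [1,4,6], [1,5,6], [1,5,8], [2,3,9], [2,4,7], [2,5,7], [2,5,9], [3,6,7], [3,6,9], [3,7,8], [4,6,9], [4,7,8], [4,8,9], [5,6,7], [5,8,9]

giving chain groups C_0 ≅ Z^9, C_1 ≅ Z^27, C_2 ≅ Z^18.

The boundary map ∂_1: C_1 → C_0 is given by ∂[p,q] = [q] − [p]. For instance
  ∂[4,6] = [6] − [4].
The resulting 9×27 matrix has rank 8, and its Smith normal form has invariant factors (1,1,1,1,1,1,1,1).

∂_2: C_2 → C_1 acts by ∂[p,q,r] = [q,r] − [p,r] + [p,q]. For instance
  ∂[1,2,4] = [2,4] − [1,4] + [1,2],
  ∂[2,3,9] = [3,9] − [2,9] + [2,3].
The resulting 27×18 matrix has rank 17, and its Smith normal form has invariant factors (1,1,1,1,1,1,1,1,1,1,1,1,1,1,1,1,1).

From H_k ≅ ker(∂_k) / im(∂_{k+1}) we obtain:

  H_0: rank C_0 − rank ∂_1 = 9 − 8 = 1, and the invariant factors of ∂_1 are all 1, so H_0 = Z.
  H_1: rank ker ∂_1 − rank ∂_2 = (27 − 8) − 17 = 2, and the invariant factors of ∂_2 are all 1, so H_1 = Z^2.
  H_2: rank ker ∂_2 − rank ∂_3 = (18 − 17) − 0 = 1, and there is no ∂_3, so H_2 = Z.

As a check, the Euler characteristic is 9 − 27 + 18 = 0, which agrees with 1 − 2 + 1 = 0.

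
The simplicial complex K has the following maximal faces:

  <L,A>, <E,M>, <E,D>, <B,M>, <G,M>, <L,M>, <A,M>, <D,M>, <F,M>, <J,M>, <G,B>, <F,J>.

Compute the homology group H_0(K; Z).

H_0 = Z.

Fix the vertex order A < B < D < E < F < G < J < L < M and write every simplex with vertices in increasing order. Then dim K = 1 and the simplices of K are:

  0-simplices (9): A, B, D, E, F, G, J, L, M
  1-simplices (12): AL, AM, BG, BM, DE, DM, EM, FJ, FM, GM, JM, LM

Hence C_0 ≅ Z^9, C_1 ≅ Z^12.

∂_1: C_1 → C_0 is given by ∂[p,q] = [q] − [p]. For instance
  ∂AM = M − A.
This gives a 9×12 integer matrix of rank 8; reducing to Smith normal form yields diagonal entries (1,1,1,1,1,1,1,1).

Reading off H_k = ker ∂_k / im ∂_{k+1}:

  H_0: rank C_0 − rank ∂_1 = 9 − 8 = 1, and the invariant factors of ∂_1 are all 1, so H_0 = Z.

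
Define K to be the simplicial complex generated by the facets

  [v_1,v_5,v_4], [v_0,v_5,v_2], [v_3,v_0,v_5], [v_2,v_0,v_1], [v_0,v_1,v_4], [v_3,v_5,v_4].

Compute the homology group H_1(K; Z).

Order the vertices as v_0 < v_1 < v_2 < v_3 < v_4 < v_5. Listing each simplex with vertices in this order, K has dimension 2 with simplices:

  0-simplices (6): [v_0], [v_1], [v_2], [v_3], [v_4], [v_5]
  1-simplices (12): [v_0,v_1], [v_0,v_2], [v_0,v_3], [v_0,v_4], [v_0,v_5], [v_1,v_2], [v_1,v_4], [v_1,v_5], [v_2,v_5], [v_3,v_4], [v_3,v_5], [v_4,v_5]
  2-simplices (6): [v_0,v_1,v_2], [v_0,v_1,v_4], [v_0,v_2,v_5], [v_0,v_3,v_5], [v_1,v_4,v_5], [v_3,v_4,v_5]

giving chain groups C_0 ≅ Z^6, C_1 ≅ Z^12, C_2 ≅ Z^6.

The boundary map ∂_1: C_1 → C_0 sends each edge [p,q] (with p < q) to q − p. For instance
  ∂[v_0,v_5] = [v_5] − [v_0].
The 6×12 boundary matrix has rank 5 and Smith normal form diag(1,1,1,1,1).

∂_2: C_2 → C_1 maps a triangle to the signed sum of its edges. For instance
  ∂[v_0,v_3,v_5] = [v_3,v_5] − [v_0,v_5] + [v_0,v_3],
  ∂[v_1,v_4,v_5] = [v_4,v_5] − [v_1,v_5] + [v_1,v_4].
The 12×6 boundary matrix has rank 6 and Smith normal form diag(1,1,1,1,1,1).

Computing H_k = (kernel of ∂_k) / (image of ∂_{k+1}):

  H_1: rank ker ∂_1 − rank ∂_2 = (12 − 5) − 6 = 1, and the invariant factors of ∂_2 are all 1, so H_1 = Z.

(K is a triangulation of the cylinder S^1 x I.)

H_1 = Z.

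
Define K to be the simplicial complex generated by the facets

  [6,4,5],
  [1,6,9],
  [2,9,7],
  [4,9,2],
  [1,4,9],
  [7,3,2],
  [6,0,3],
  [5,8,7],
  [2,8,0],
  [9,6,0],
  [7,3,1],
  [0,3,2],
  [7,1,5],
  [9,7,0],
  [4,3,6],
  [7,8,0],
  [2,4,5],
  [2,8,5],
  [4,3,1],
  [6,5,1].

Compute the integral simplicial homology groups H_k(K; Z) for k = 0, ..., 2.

H_0 ≅ Z,  H_1 ≅ Z × Z/2,  H_2 = 0.

We work with the vertex ordering 0 < 1 < 2 < 3 < 4 < 5 < 6 < 7 < 8 < 9. The simplices of K, each written with vertices in increasing order, are:

  0-simplices (10): [0], [1], [2], [3], [4], [5], [6], [7], [8], [9]
  1-simplices (30): (30 of them)
  2-simplices (20): (20 of them)

so the chain groups are C_0 ≅ Z^10, C_1 ≅ Z^30, C_2 ≅ Z^20.

∂_1: C_1 → C_0 sends each edge [p,q] (with p < q) to q − p.
As a 10×30 matrix over Z this has rank 9, with invariant factors (1,1,1,1,1,1,1,1,1).

The boundary map ∂_2: C_2 → C_1 sends each 2-simplex [p,q,r] to [q,r] − [p,r] + [p,q]. For instance
  ∂[1,5,7] = [5,7] − [1,7] + [1,5],
  ∂[1,6,9] = [6,9] − [1,9] + [1,6].
This gives a 30×20 integer matrix of rank 20; reducing to Smith normal form yields diagonal entries (1,1,1,1,1,1,1,1,1,1,1,1,1,1,1,1,1,1,1,2).

Reading off H_k = ker ∂_k / im ∂_{k+1}:

  H_0: rank C_0 − rank ∂_1 = 10 − 9 = 1, and the invariant factors of ∂_1 are all 1, so H_0 ≅ Z.
  H_1: rank ker ∂_1 − rank ∂_2 = (30 − 9) − 20 = 1, and ∂_2 has invariant factor 2 > 1, so H_1 ≅ Z × Z/2.
  H_2: rank ker ∂_2 − rank ∂_3 = (20 − 20) − 0 = 0, and there is no ∂_3, so H_2 ≅ 0.

As a check, the Euler characteristic is 10 − 30 + 20 = 0, which agrees with 1 − 1 + 0 = 0.
(K is a triangulation of the Klein bottle.)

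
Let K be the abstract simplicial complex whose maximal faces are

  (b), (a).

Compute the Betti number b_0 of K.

Take the total order a < b on the vertex set. Then K (dimension 0) consists of the simplices:

  0-simplices (2): a, b

Hence C_0 ≅ Z^2.

Now H_k = ker ∂_k / im ∂_{k+1}, so:

  H_0: rank C_0 − rank ∂_1 = 2 − 0 = 2, and there is no ∂_1, so H_0 ≅ Z^2.

Hence the Betti numbers are b_0 = 2.

b_0 = 2.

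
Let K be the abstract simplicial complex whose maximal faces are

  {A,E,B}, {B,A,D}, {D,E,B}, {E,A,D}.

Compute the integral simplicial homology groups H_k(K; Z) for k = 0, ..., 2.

H_0 ≅ Z,  H_1 = 0,  H_2 ≅ Z.

Order the vertices as A < B < D < E. Listing each simplex with vertices in this order, K has dimension 2 with simplices:

  0-simplices (4): A, B, D, E
  1-simplices (6): AB, AD, AE, BD, BE, DE
  2-simplices (4): ABD, ABE, ADE, BDE

Hence C_0 ≅ Z^4, C_1 ≅ Z^6, C_2 ≅ Z^4.

The boundary map ∂_1: C_1 → C_0 is given by ∂[p,q] = [q] − [p]. For instance
  ∂AE = E − A.
This gives a 4×6 integer matrix of rank 3; reducing to Smith normal form yields diagonal entries (1,1,1).

∂_2: C_2 → C_1 sends each 2-simplex [p,q,r] to [q,r] − [p,r] + [p,q]. For instance
  ∂ABD = BD − AD + AB,
  ∂ADE = DE − AE + AD.
As a 6×4 matrix over Z this has rank 3, with invariant factors (1,1,1).

From H_k ≅ ker(∂_k) / im(∂_{k+1}) we obtain:

  H_0: rank C_0 − rank ∂_1 = 4 − 3 = 1, and the invariant factors of ∂_1 are all 1, so H_0 = Z.
  H_1: rank ker ∂_1 − rank ∂_2 = (6 − 3) − 3 = 0, and the invariant factors of ∂_2 are all 1, so H_1 = 0.
  H_2: rank ker ∂_2 − rank ∂_3 = (4 − 3) − 0 = 1, and there is no ∂_3, so H_2 = Z.

As a check, the Euler characteristic is 4 − 6 + 4 = 2, which agrees with 1 − 0 + 1 = 2.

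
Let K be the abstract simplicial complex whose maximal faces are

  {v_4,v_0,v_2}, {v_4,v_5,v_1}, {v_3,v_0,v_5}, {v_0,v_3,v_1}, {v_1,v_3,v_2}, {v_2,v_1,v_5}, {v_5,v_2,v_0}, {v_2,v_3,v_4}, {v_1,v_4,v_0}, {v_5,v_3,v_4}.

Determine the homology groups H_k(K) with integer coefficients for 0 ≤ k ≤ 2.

Fix the vertex order v_0 < v_1 < v_2 < v_3 < v_4 < v_5 and write every simplex with vertices in increasing order. Then dim K = 2 and the simplices of K are:

  0-simplices (6): [v_0], [v_1], [v_2], [v_3], [v_4], [v_5]
  1-simplices (15): (15 of them)
  2-simplices (10): [v_0,v_1,v_3], [v_0,v_1,v_4], [v_0,v_2,v_4], [v_0,v_2,v_5], [v_0,v_3,v_5], [v_1,v_2,v_3], [v_1,v_2,v_5], [v_1,v_4,v_5], [v_2,v_3,v_4], [v_3,v_4,v_5]

giving chain groups C_0 ≅ Z^6, C_1 ≅ Z^15, C_2 ≅ Z^10.

Boundary ∂_1: C_1 → C_0 is given by ∂[p,q] = [q] − [p].
This gives a 6×15 integer matrix of rank 5; reducing to Smith normal form yields diagonal entries (1,1,1,1,1).

The boundary map ∂_2: C_2 → C_1 acts by ∂[p,q,r] = [q,r] − [p,r] + [p,q]. For instance
  ∂[v_0,v_2,v_5] = [v_2,v_5] − [v_0,v_5] + [v_0,v_2],
  ∂[v_1,v_2,v_5] = [v_2,v_5] − [v_1,v_5] + [v_1,v_2].
The 15×10 boundary matrix has rank 10 and Smith normal form diag(1,1,1,1,1,1,1,1,1,2).

From H_k ≅ ker(∂_k) / im(∂_{k+1}) we obtain:

  H_0: rank C_0 − rank ∂_1 = 6 − 5 = 1, and the invariant factors of ∂_1 are all 1, so H_0 = Z.
  H_1: rank ker ∂_1 − rank ∂_2 = (15 − 5) − 10 = 0, and ∂_2 has invariant factor 2 > 1, so H_1 = Z/2.
  H_2: rank ker ∂_2 − rank ∂_3 = (10 − 10) − 0 = 0, and there is no ∂_3, so H_2 = 0.

H_0 ≅ Z,  H_1 ≅ Z/2,  H_2 = 0.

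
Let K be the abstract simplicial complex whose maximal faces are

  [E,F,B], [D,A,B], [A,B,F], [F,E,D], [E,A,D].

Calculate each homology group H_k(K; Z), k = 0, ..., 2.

H_0 = Z,  H_1 = Z,  H_2 = 0.

Fix the vertex order A < B < D < E < F and write every simplex with vertices in increasing order. Then dim K = 2 and the simplices of K are:

  0-simplices (5): A, B, D, E, F
  1-simplices (10): AB, AD, AE, AF, BD, BE, BF, DE, DF, EF
  2-simplices (5): ABD, ABF, ADE, BEF, DEF

giving chain groups C_0 ≅ Z^5, C_1 ≅ Z^10, C_2 ≅ Z^5.

Boundary ∂_1: C_1 → C_0 maps an edge to its endpoints' difference, ∂[p,q] = q − p. For instance
  ∂BD = D − B.
The 5×10 boundary matrix has rank 4 and Smith normal form diag(1,1,1,1).

The boundary map ∂_2: C_2 → C_1 sends each 2-simplex [p,q,r] to [q,r] − [p,r] + [p,q]. For instance
  ∂DEF = EF − DF + DE,
  ∂ABF = BF − AF + AB.
The 10×5 boundary matrix has rank 5 and Smith normal form diag(1,1,1,1,1).

From H_k ≅ ker(∂_k) / im(∂_{k+1}) we obtain:

  H_0: rank C_0 − rank ∂_1 = 5 − 4 = 1, and the invariant factors of ∂_1 are all 1, so H_0 = Z.
  H_1: rank ker ∂_1 − rank ∂_2 = (10 − 4) − 5 = 1, and the invariant factors of ∂_2 are all 1, so H_1 = Z.
  H_2: rank ker ∂_2 − rank ∂_3 = (5 − 5) − 0 = 0, and there is no ∂_3, so H_2 = 0.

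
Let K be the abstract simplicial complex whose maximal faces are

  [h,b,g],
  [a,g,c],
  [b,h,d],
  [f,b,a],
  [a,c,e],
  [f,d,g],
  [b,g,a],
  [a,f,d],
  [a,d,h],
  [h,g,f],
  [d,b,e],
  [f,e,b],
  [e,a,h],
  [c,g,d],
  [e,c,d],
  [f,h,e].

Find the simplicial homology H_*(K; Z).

K has 8 vertices, 24 edges, 16 triangles.
rank ∂_0 = 0, rank ∂_1 = 7 ⇒ b_0 = 8 − 0 − 7 = 1; all invariant factors of ∂_1 are 1 so no torsion. So H_0 ≅ Z.
rank ∂_1 = 7, rank ∂_2 = 15 ⇒ b_1 = 24 − 7 − 15 = 2; all invariant factors of ∂_2 are 1 so no torsion. So H_1 ≅ Z^2.
rank ∂_2 = 15, rank ∂_3 = 0 ⇒ b_2 = 16 − 15 − 0 = 1. So H_2 ≅ Z.

H_0 = Z,  H_1 = Z^2,  H_2 = Z.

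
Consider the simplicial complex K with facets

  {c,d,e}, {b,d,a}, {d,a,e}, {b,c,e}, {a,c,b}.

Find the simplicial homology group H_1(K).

H_1 ≅ Z.

Take the total order a < b < c < d < e on the vertex set. Then K (dimension 2) consists of the simplices:

  0-simplices (5): a, b, c, d, e
  1-simplices (10): ab, ac, ad, ae, bc, bd, be, cd, ce, de
  2-simplices (5): abc, abd, ade, bce, cde

so the chain groups are C_0 ≅ Z^5, C_1 ≅ Z^10, C_2 ≅ Z^5.

The boundary map ∂_1: C_1 → C_0 sends each edge [p,q] (with p < q) to q − p. For instance
  ∂ae = e − a.
The 5×10 boundary matrix has rank 4 and Smith normal form diag(1,1,1,1).

Boundary ∂_2: C_2 → C_1 maps a triangle to the signed sum of its edges. For instance
  ∂ade = de − ae + ad,
  ∂abc = bc − ac + ab.
The resulting 10×5 matrix has rank 5, and its Smith normal form has invariant factors (1,1,1,1,1).

Now H_k = ker ∂_k / im ∂_{k+1}, so:

  H_1: rank ker ∂_1 − rank ∂_2 = (10 − 4) − 5 = 1, and the invariant factors of ∂_2 are all 1, so H_1 ≅ Z.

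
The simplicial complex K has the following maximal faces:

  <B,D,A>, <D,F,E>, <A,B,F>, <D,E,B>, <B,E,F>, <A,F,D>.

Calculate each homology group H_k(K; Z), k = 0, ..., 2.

H_0 = Z,  H_1 = 0,  H_2 = Z.

Take the total order A < B < D < E < F on the vertex set. Then K (dimension 2) consists of the simplices:

  0-simplices (5): A, B, D, E, F
  1-simplices (9): AB, AD, AF, BD, BE, BF, DE, DF, EF
  2-simplices (6): ABD, ABF, ADF, BDE, BEF, DEF

giving chain groups C_0 ≅ Z^5, C_1 ≅ Z^9, C_2 ≅ Z^6.

The boundary map ∂_1: C_1 → C_0 sends each edge [p,q] (with p < q) to q − p. For instance
  ∂DE = E − D.
As a 5×9 matrix over Z this has rank 4, with invariant factors (1,1,1,1).

∂_2: C_2 → C_1 acts by ∂[p,q,r] = [q,r] − [p,r] + [p,q]. For instance
  ∂ABF = BF − AF + AB,
  ∂ADF = DF − AF + AD.
The resulting 9×6 matrix has rank 5, and its Smith normal form has invariant factors (1,1,1,1,1).

Computing H_k = (kernel of ∂_k) / (image of ∂_{k+1}):

  H_0: rank C_0 − rank ∂_1 = 5 − 4 = 1, and the invariant factors of ∂_1 are all 1, so H_0 = Z.
  H_1: rank ker ∂_1 − rank ∂_2 = (9 − 4) − 5 = 0, and the invariant factors of ∂_2 are all 1, so H_1 = 0.
  H_2: rank ker ∂_2 − rank ∂_3 = (6 − 5) − 0 = 1, and there is no ∂_3, so H_2 = Z.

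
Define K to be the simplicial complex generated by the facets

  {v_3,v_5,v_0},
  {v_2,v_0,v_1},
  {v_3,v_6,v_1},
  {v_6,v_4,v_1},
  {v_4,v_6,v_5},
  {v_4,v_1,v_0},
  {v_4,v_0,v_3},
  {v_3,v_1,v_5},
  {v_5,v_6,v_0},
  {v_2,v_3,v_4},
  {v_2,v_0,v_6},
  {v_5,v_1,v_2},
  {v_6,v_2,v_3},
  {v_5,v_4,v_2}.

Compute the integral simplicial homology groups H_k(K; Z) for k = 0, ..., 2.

Fix the vertex order v_0 < v_1 < v_2 < v_3 < v_4 < v_5 < v_6 and write every simplex with vertices in increasing order. Then dim K = 2 and the simplices of K are:

  0-simplices (7): [v_0], [v_1], [v_2], [v_3], [v_4], [v_5], [v_6]
  1-simplices (21): (21 of them)
  2-simplices (14): (14 of them)

giving chain groups C_0 ≅ Z^7, C_1 ≅ Z^21, C_2 ≅ Z^14.

The boundary map ∂_1: C_1 → C_0 is given by ∂[p,q] = [q] − [p]. For instance
  ∂[v_2,v_3] = [v_3] − [v_2].
The resulting 7×21 matrix has rank 6, and its Smith normal form has invariant factors (1,1,1,1,1,1).

The boundary map ∂_2: C_2 → C_1 acts by ∂[p,q,r] = [q,r] − [p,r] + [p,q]. For instance
  ∂[v_0,v_1,v_2] = [v_1,v_2] − [v_0,v_2] + [v_0,v_1],
  ∂[v_0,v_3,v_5] = [v_3,v_5] − [v_0,v_5] + [v_0,v_3].
The 21×14 boundary matrix has rank 13 and Smith normal form diag(1,1,1,1,1,1,1,1,1,1,1,1,1).

Reading off H_k = ker ∂_k / im ∂_{k+1}:

  H_0: rank C_0 − rank ∂_1 = 7 − 6 = 1, and the invariant factors of ∂_1 are all 1, so H_0 = Z.
  H_1: rank ker ∂_1 − rank ∂_2 = (21 − 6) − 13 = 2, and the invariant factors of ∂_2 are all 1, so H_1 = Z^2.
  H_2: rank ker ∂_2 − rank ∂_3 = (14 − 13) − 0 = 1, and there is no ∂_3, so H_2 = Z.

As a check, the Euler characteristic is 7 − 21 + 14 = 0, which agrees with 1 − 2 + 1 = 0.

H_0 ≅ Z,  H_1 ≅ Z^2,  H_2 ≅ Z.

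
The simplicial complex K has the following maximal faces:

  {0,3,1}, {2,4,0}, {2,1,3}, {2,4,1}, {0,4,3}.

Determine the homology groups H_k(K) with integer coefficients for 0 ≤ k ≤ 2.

Take the total order 0 < 1 < 2 < 3 < 4 on the vertex set. Then K (dimension 2) consists of the simplices:

  0-simplices (5): [0], [1], [2], [3], [4]
  1-simplices (10): [0,1], [0,2], [0,3], [0,4], [1,2], [1,3], [1,4], [2,3], [2,4], [3,4]
  2-simplices (5): [0,1,3], [0,2,4], [0,3,4], [1,2,3], [1,2,4]

so the chain groups are C_0 ≅ Z^5, C_1 ≅ Z^10, C_2 ≅ Z^5.

The boundary map ∂_1: C_1 → C_0 is given by ∂[p,q] = [q] − [p].
As a 5×10 matrix over Z this has rank 4, with invariant factors (1,1,1,1).

The boundary map ∂_2: C_2 → C_1 sends each 2-simplex [p,q,r] to [q,r] − [p,r] + [p,q]. For instance
  ∂[1,2,3] = [2,3] − [1,3] + [1,2],
  ∂[0,1,3] = [1,3] − [0,3] + [0,1].
As a 10×5 matrix over Z this has rank 5, with invariant factors (1,1,1,1,1).

From H_k ≅ ker(∂_k) / im(∂_{k+1}) we obtain:

  H_0: rank C_0 − rank ∂_1 = 5 − 4 = 1, and the invariant factors of ∂_1 are all 1, so H_0 ≅ Z.
  H_1: rank ker ∂_1 − rank ∂_2 = (10 − 4) − 5 = 1, and the invariant factors of ∂_2 are all 1, so H_1 ≅ Z.
  H_2: rank ker ∂_2 − rank ∂_3 = (5 − 5) − 0 = 0, and there is no ∂_3, so H_2 ≅ 0.

(K is a triangulation of the Möbius band.)

H_0 ≅ Z,  H_1 ≅ Z,  H_2 = 0.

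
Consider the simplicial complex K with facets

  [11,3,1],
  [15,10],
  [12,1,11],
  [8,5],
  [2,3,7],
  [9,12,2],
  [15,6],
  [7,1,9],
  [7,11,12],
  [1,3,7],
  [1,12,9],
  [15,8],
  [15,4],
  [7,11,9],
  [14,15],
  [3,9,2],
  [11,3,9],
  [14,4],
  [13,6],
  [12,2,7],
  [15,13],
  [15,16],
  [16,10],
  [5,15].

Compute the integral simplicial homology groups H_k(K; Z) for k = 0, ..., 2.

Order the vertices as 1 < 2 < 3 < 4 < 5 < 6 < 7 < 8 < 9 < 10 < 11 < 12 < 13 < 14 < 15 < 16. Listing each simplex with vertices in this order, K has dimension 2 with simplices:

  0-simplices (16): [1], [2], [3], [4], [5], [6], [7], [8], [9], [10], [11], [12], [13], [14], [15], [16]
  1-simplices (30): (30 of them)
  2-simplices (12): [1,3,7], [1,3,11], [1,7,9], [1,9,12], [1,11,12], [2,3,7], [2,3,9], [2,7,12], [2,9,12], [3,9,11], [7,9,11], [7,11,12]

giving chain groups C_0 ≅ Z^16, C_1 ≅ Z^30, C_2 ≅ Z^12.

Boundary ∂_1: C_1 → C_0 sends each edge [p,q] (with p < q) to q − p.
This gives a 16×30 integer matrix of rank 14; reducing to Smith normal form yields diagonal entries (1,1,1,1,1,1,1,1,1,1,1,1,1,1).

∂_2: C_2 → C_1 maps a triangle to the signed sum of its edges. For instance
  ∂[1,3,11] = [3,11] − [1,11] + [1,3],
  ∂[2,9,12] = [9,12] − [2,12] + [2,9].
As a 30×12 matrix over Z this has rank 12, with invariant factors (1,1,1,1,1,1,1,1,1,1,1,2).

Now H_k = ker ∂_k / im ∂_{k+1}, so:

  H_0: rank C_0 − rank ∂_1 = 16 − 14 = 2, and the invariant factors of ∂_1 are all 1, so H_0 = Z^2.
  H_1: rank ker ∂_1 − rank ∂_2 = (30 − 14) − 12 = 4, and ∂_2 has invariant factor 2 > 1, so H_1 = Z^4 ⊕ Z/2.
  H_2: rank ker ∂_2 − rank ∂_3 = (12 − 12) − 0 = 0, and there is no ∂_3, so H_2 = 0.

H_0 ≅ Z^2,  H_1 ≅ Z^4 ⊕ Z/2,  H_2 = 0.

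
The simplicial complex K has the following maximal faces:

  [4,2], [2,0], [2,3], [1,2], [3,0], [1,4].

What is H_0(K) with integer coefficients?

Order the vertices as 0 < 1 < 2 < 3 < 4. Listing each simplex with vertices in this order, K has dimension 1 with simplices:

  0-simplices (5): [0], [1], [2], [3], [4]
  1-simplices (6): [0,2], [0,3], [1,2], [1,4], [2,3], [2,4]

Hence C_0 ≅ Z^5, C_1 ≅ Z^6.

The boundary map ∂_1: C_1 → C_0 sends each edge [p,q] (with p < q) to q − p. For instance
  ∂[2,3] = [3] − [2].
The resulting 5×6 matrix has rank 4, and its Smith normal form has invariant factors (1,1,1,1).

Reading off H_k = ker ∂_k / im ∂_{k+1}:

  H_0: rank C_0 − rank ∂_1 = 5 − 4 = 1, and the invariant factors of ∂_1 are all 1, so H_0 ≅ Z.

H_0 = Z.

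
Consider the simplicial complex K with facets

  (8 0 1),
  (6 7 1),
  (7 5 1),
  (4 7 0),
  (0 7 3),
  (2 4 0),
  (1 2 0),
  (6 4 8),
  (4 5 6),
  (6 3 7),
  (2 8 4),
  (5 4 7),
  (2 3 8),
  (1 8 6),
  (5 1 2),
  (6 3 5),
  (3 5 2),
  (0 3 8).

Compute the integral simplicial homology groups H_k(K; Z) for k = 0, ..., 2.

H_0 = Z,  H_1 = Z ⊕ Z/2,  H_2 = 0.

Fix the vertex order 0 < 1 < 2 < 3 < 4 < 5 < 6 < 7 < 8 and write every simplex with vertices in increasing order. Then dim K = 2 and the simplices of K are:

  0-simplices (9): [0], [1], [2], [3], [4], [5], [6], [7], [8]
  1-simplices (27): (27 of them)
  2-simplices (18): [0,1,2], [0,1,8], [0,2,4], [0,3,7], [0,3,8], [0,4,7], [1,2,5], [1,5,7], [1,6,7], [1,6,8], [2,3,5], [2,3,8], [2,4,8], [3,5,6], [3,6,7], [4,5,6], [4,5,7], [4,6,8]

so the chain groups are C_0 ≅ Z^9, C_1 ≅ Z^27, C_2 ≅ Z^18.

∂_1: C_1 → C_0 maps an edge to its endpoints' difference, ∂[p,q] = q − p. For instance
  ∂[1,7] = [7] − [1].
The resulting 9×27 matrix has rank 8, and its Smith normal form has invariant factors (1,1,1,1,1,1,1,1).

∂_2: C_2 → C_1 acts by ∂[p,q,r] = [q,r] − [p,r] + [p,q]. For instance
  ∂[0,1,2] = [1,2] − [0,2] + [0,1],
  ∂[0,3,8] = [3,8] − [0,8] + [0,3].
The resulting 27×18 matrix has rank 18, and its Smith normal form has invariant factors (1,1,1,1,1,1,1,1,1,1,1,1,1,1,1,1,1,2).

Reading off H_k = ker ∂_k / im ∂_{k+1}:

  H_0: rank C_0 − rank ∂_1 = 9 − 8 = 1, and the invariant factors of ∂_1 are all 1, so H_0 = Z.
  H_1: rank ker ∂_1 − rank ∂_2 = (27 − 8) − 18 = 1, and ∂_2 has invariant factor 2 > 1, so H_1 = Z ⊕ Z/2.
  H_2: rank ker ∂_2 − rank ∂_3 = (18 − 18) − 0 = 0, and there is no ∂_3, so H_2 = 0.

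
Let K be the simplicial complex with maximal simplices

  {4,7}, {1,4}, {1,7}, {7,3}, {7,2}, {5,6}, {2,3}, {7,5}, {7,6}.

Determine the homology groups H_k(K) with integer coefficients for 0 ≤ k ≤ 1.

H_0 ≅ Z,  H_1 ≅ Z^3.

K has 7 vertices, 9 edges.
rank ∂_0 = 0, rank ∂_1 = 6 ⇒ b_0 = 7 − 0 − 6 = 1; all invariant factors of ∂_1 are 1 so no torsion. So H_0 ≅ Z.
rank ∂_1 = 6, rank ∂_2 = 0 ⇒ b_1 = 9 − 6 − 0 = 3. So H_1 ≅ Z^3.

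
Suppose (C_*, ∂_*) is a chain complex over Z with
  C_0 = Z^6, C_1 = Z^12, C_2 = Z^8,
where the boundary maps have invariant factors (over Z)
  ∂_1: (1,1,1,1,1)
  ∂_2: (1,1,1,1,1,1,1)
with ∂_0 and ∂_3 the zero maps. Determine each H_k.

H_0: b_0 = 6 − 0 − 5 = 1; torsion from ∂_1 factors > 1: none. So H_0 ≅ Z.
H_1: b_1 = 12 − 5 − 7 = 0; torsion from ∂_2 factors > 1: none. So H_1 ≅ 0.
H_2: b_2 = 8 − 7 − 0 = 1; torsion from ∂_3 factors > 1: none. So H_2 ≅ Z.

H_0 ≅ Z,  H_1 = 0,  H_2 ≅ Z.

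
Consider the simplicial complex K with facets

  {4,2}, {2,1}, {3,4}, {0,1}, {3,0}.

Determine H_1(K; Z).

H_1 ≅ Z.

Fix the vertex order 0 < 1 < 2 < 3 < 4 and write every simplex with vertices in increasing order. Then dim K = 1 and the simplices of K are:

  0-simplices (5): [0], [1], [2], [3], [4]
  1-simplices (5): [0,1], [0,3], [1,2], [2,4], [3,4]

Hence C_0 ≅ Z^5, C_1 ≅ Z^5.

The boundary map ∂_1: C_1 → C_0 sends each edge [p,q] (with p < q) to q − p.
This gives a 5×5 integer matrix of rank 4; reducing to Smith normal form yields diagonal entries (1,1,1,1).

From H_k ≅ ker(∂_k) / im(∂_{k+1}) we obtain:

  H_1: rank ker ∂_1 − rank ∂_2 = (5 − 4) − 0 = 1, and there is no ∂_2, so H_1 ≅ Z.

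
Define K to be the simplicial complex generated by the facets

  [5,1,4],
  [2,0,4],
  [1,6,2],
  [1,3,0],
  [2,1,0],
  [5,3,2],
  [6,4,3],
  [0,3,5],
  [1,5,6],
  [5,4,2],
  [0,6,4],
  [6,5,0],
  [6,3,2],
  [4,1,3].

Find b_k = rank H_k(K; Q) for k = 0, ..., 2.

We work with the vertex ordering 0 < 1 < 2 < 3 < 4 < 5 < 6. The simplices of K, each written with vertices in increasing order, are:

  0-simplices (7): [0], [1], [2], [3], [4], [5], [6]
  1-simplices (21): [0,1], [0,2], [0,3], [0,4], [0,5], [0,6], [1,2], [1,3], [1,4], [1,5], [1,6], [2,3], [2,4], [2,5], [2,6], [3,4], [3,5], [3,6], [4,5], [4,6], [5,6]
  2-simplices (14): [0,1,2], [0,1,3], [0,2,4], [0,3,5], [0,4,6], [0,5,6], [1,2,6], [1,3,4], [1,4,5], [1,5,6], [2,3,5], [2,3,6], [2,4,5], [3,4,6]

Hence C_0 ≅ Z^7, C_1 ≅ Z^21, C_2 ≅ Z^14.

∂_1: C_1 → C_0 maps an edge to its endpoints' difference, ∂[p,q] = q − p.
The 7×21 boundary matrix has rank 6 and Smith normal form diag(1,1,1,1,1,1).

The boundary map ∂_2: C_2 → C_1 maps a triangle to the signed sum of its edges. For instance
  ∂[0,3,5] = [3,5] − [0,5] + [0,3],
  ∂[2,3,5] = [3,5] − [2,5] + [2,3].
The resulting 21×14 matrix has rank 13, and its Smith normal form has invariant factors (1,1,1,1,1,1,1,1,1,1,1,1,1).

Reading off H_k = ker ∂_k / im ∂_{k+1}:

  H_0: rank C_0 − rank ∂_1 = 7 − 6 = 1, and the invariant factors of ∂_1 are all 1, so H_0 = Z.
  H_1: rank ker ∂_1 − rank ∂_2 = (21 − 6) − 13 = 2, and the invariant factors of ∂_2 are all 1, so H_1 = Z^2.
  H_2: rank ker ∂_2 − rank ∂_3 = (14 − 13) − 0 = 1, and there is no ∂_3, so H_2 = Z.

(K is a triangulation of the torus T^2.)

Hence the Betti numbers are b_0 = 1, b_1 = 2, b_2 = 1.

b_0 = 1, b_1 = 2, b_2 = 1.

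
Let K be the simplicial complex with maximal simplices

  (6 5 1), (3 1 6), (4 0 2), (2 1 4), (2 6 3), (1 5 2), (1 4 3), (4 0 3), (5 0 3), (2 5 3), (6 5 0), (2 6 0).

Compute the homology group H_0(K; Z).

H_0 = Z.

Fix the vertex order 0 < 1 < 2 < 3 < 4 < 5 < 6 and write every simplex with vertices in increasing order. Then dim K = 2 and the simplices of K are:

  0-simplices (7): [0], [1], [2], [3], [4], [5], [6]
  1-simplices (18): [0,2], [0,3], [0,4], [0,5], [0,6], [1,2], [1,3], [1,4], [1,5], [1,6], [2,3], [2,4], [2,5], [2,6], [3,4], [3,5], [3,6], [5,6]
  2-simplices (12): [0,2,4], [0,2,6], [0,3,4], [0,3,5], [0,5,6], [1,2,4], [1,2,5], [1,3,4], [1,3,6], [1,5,6], [2,3,5], [2,3,6]

giving chain groups C_0 ≅ Z^7, C_1 ≅ Z^18, C_2 ≅ Z^12.

The boundary map ∂_1: C_1 → C_0 is given by ∂[p,q] = [q] − [p].
As a 7×18 matrix over Z this has rank 6, with invariant factors (1,1,1,1,1,1).

∂_2: C_2 → C_1 maps a triangle to the signed sum of its edges. For instance
  ∂[1,5,6] = [5,6] − [1,6] + [1,5],
  ∂[0,2,4] = [2,4] − [0,4] + [0,2].
The resulting 18×12 matrix has rank 12, and its Smith normal form has invariant factors (1,1,1,1,1,1,1,1,1,1,1,2).

Now H_k = ker ∂_k / im ∂_{k+1}, so:

  H_0: rank C_0 − rank ∂_1 = 7 − 6 = 1, and the invariant factors of ∂_1 are all 1, so H_0 = Z.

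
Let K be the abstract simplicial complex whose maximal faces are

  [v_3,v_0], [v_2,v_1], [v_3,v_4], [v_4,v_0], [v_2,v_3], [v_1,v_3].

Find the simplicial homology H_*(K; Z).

Order the vertices as v_0 < v_1 < v_2 < v_3 < v_4. Listing each simplex with vertices in this order, K has dimension 1 with simplices:

  0-simplices (5): [v_0], [v_1], [v_2], [v_3], [v_4]
  1-simplices (6): [v_0,v_3], [v_0,v_4], [v_1,v_2], [v_1,v_3], [v_2,v_3], [v_3,v_4]

giving chain groups C_0 ≅ Z^5, C_1 ≅ Z^6.

The boundary map ∂_1: C_1 → C_0 sends each edge [p,q] (with p < q) to q − p.
This gives a 5×6 integer matrix of rank 4; reducing to Smith normal form yields diagonal entries (1,1,1,1).

From H_k ≅ ker(∂_k) / im(∂_{k+1}) we obtain:

  H_0: rank C_0 − rank ∂_1 = 5 − 4 = 1, and the invariant factors of ∂_1 are all 1, so H_0 ≅ Z.
  H_1: rank ker ∂_1 − rank ∂_2 = (6 − 4) − 0 = 2, and there is no ∂_2, so H_1 ≅ Z^2.

As a check, the Euler characteristic is 5 − 6 = -1, which agrees with 1 − 2 = -1.

H_0 = Z,  H_1 = Z^2.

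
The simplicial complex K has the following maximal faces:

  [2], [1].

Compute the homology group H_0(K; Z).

Fix the vertex order 1 < 2 and write every simplex with vertices in increasing order. Then dim K = 0 and the simplices of K are:

  0-simplices (2): [1], [2]

Hence C_0 ≅ Z^2.

From H_k ≅ ker(∂_k) / im(∂_{k+1}) we obtain:

  H_0: rank C_0 − rank ∂_1 = 2 − 0 = 2, and there is no ∂_1, so H_0 = Z^2.

H_0 ≅ Z^2.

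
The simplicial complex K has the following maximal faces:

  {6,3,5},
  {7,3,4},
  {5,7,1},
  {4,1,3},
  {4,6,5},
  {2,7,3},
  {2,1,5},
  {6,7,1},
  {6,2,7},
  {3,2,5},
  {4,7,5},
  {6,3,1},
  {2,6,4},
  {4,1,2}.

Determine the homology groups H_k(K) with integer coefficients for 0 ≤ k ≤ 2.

H_0 ≅ Z,  H_1 ≅ Z^2,  H_2 ≅ Z.

Order the vertices as 1 < 2 < 3 < 4 < 5 < 6 < 7. Listing each simplex with vertices in this order, K has dimension 2 with simplices:

  0-simplices (7): [1], [2], [3], [4], [5], [6], [7]
  1-simplices (21): [1,2], [1,3], [1,4], [1,5], [1,6], [1,7], [2,3], [2,4], [2,5], [2,6], [2,7], [3,4], [3,5], [3,6], [3,7], [4,5], [4,6], [4,7], [5,6], [5,7], [6,7]
  2-simplices (14): [1,2,4], [1,2,5], [1,3,4], [1,3,6], [1,5,7], [1,6,7], [2,3,5], [2,3,7], [2,4,6], [2,6,7], [3,4,7], [3,5,6], [4,5,6], [4,5,7]

giving chain groups C_0 ≅ Z^7, C_1 ≅ Z^21, C_2 ≅ Z^14.

∂_1: C_1 → C_0 sends each edge [p,q] (with p < q) to q − p.
The 7×21 boundary matrix has rank 6 and Smith normal form diag(1,1,1,1,1,1).

Boundary ∂_2: C_2 → C_1 maps a triangle to the signed sum of its edges. For instance
  ∂[2,3,5] = [3,5] − [2,5] + [2,3],
  ∂[2,3,7] = [3,7] − [2,7] + [2,3].
The resulting 21×14 matrix has rank 13, and its Smith normal form has invariant factors (1,1,1,1,1,1,1,1,1,1,1,1,1).

Reading off H_k = ker ∂_k / im ∂_{k+1}:

  H_0: rank C_0 − rank ∂_1 = 7 − 6 = 1, and the invariant factors of ∂_1 are all 1, so H_0 ≅ Z.
  H_1: rank ker ∂_1 − rank ∂_2 = (21 − 6) − 13 = 2, and the invariant factors of ∂_2 are all 1, so H_1 ≅ Z^2.
  H_2: rank ker ∂_2 − rank ∂_3 = (14 − 13) − 0 = 1, and there is no ∂_3, so H_2 ≅ Z.

(K is a triangulation of the torus T^2.)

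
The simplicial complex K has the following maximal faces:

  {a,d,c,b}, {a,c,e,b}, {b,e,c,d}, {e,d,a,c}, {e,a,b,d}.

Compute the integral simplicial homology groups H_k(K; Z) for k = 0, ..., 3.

H_0 ≅ Z,  H_1 = 0,  H_2 = 0,  H_3 ≅ Z.

Order the vertices as a < b < c < d < e. Listing each simplex with vertices in this order, K has dimension 3 with simplices:

  0-simplices (5): a, b, c, d, e
  1-simplices (10): ab, ac, ad, ae, bc, bd, be, cd, ce, de
  2-simplices (10): abc, abd, abe, acd, ace, ade, bcd, bce, bde, cde
  3-simplices (5): abcd, abce, abde, acde, bcde

giving chain groups C_0 ≅ Z^5, C_1 ≅ Z^10, C_2 ≅ Z^10, C_3 ≅ Z^5.

∂_1: C_1 → C_0 sends each edge [p,q] (with p < q) to q − p.
The resulting 5×10 matrix has rank 4, and its Smith normal form has invariant factors (1,1,1,1).

∂_2: C_2 → C_1 maps a triangle to the signed sum of its edges. For instance
  ∂abc = bc − ac + ab,
  ∂ade = de − ae + ad.
This gives a 10×10 integer matrix of rank 6; reducing to Smith normal form yields diagonal entries (1,1,1,1,1,1).

Boundary ∂_3: C_3 → C_2 sends each 3-simplex σ to the alternating sum Σ_i (−1)^i (σ with its i-th vertex removed). For instance
  ∂abcd = bcd − acd + abd − abc,
  ∂abce = bce − ace + abe − abc.
The 10×5 boundary matrix has rank 4 and Smith normal form diag(1,1,1,1).

Now H_k = ker ∂_k / im ∂_{k+1}, so:

  H_0: rank C_0 − rank ∂_1 = 5 − 4 = 1, and the invariant factors of ∂_1 are all 1, so H_0 ≅ Z.
  H_1: rank ker ∂_1 − rank ∂_2 = (10 − 4) − 6 = 0, and the invariant factors of ∂_2 are all 1, so H_1 ≅ 0.
  H_2: rank ker ∂_2 − rank ∂_3 = (10 − 6) − 4 = 0, and the invariant factors of ∂_3 are all 1, so H_2 ≅ 0.
  H_3: rank ker ∂_3 − rank ∂_4 = (5 − 4) − 0 = 1, and there is no ∂_4, so H_3 ≅ Z.

As a check, the Euler characteristic is 5 − 10 + 10 − 5 = 0, which agrees with 1 − 0 + 0 − 1 = 0.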